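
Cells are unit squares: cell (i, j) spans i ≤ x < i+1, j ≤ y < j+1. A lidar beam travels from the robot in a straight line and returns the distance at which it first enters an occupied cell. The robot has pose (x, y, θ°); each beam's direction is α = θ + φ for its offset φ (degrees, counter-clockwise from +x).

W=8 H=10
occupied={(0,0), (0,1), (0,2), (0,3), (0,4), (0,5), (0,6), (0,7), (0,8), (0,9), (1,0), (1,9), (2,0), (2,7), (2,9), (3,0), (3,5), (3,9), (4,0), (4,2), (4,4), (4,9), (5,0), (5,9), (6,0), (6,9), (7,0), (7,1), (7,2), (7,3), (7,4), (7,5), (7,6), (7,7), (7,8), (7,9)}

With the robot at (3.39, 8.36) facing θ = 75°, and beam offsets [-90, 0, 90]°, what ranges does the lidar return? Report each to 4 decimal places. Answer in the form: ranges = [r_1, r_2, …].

beam 1: φ=-90°, α=345°
  direction (0.9659, -0.2588); cell (3,8); t to first gridline: x 0.6315, y 1.3909 (then +1.0353 / +3.8637)
    (4,8) via x @ 0.6315
    (4,7) via y @ 1.3909
    (5,7) via x @ 1.6668
    (6,7) via x @ 2.7021
    (7,7) via x @ 3.7373  # hit
  → r_1 = 3.7373
beam 2: φ=0°, α=75°
  direction (0.2588, 0.9659); cell (3,8); t to first gridline: x 2.3569, y 0.6626 (then +3.8637 / +1.0353)
    (3,9) via y @ 0.6626  # hit
  → r_2 = 0.6626
beam 3: φ=90°, α=165°
  direction (-0.9659, 0.2588); cell (3,8); t to first gridline: x 0.4038, y 2.4728 (then +1.0353 / +3.8637)
    (2,8) via x @ 0.4038
    (1,8) via x @ 1.4390
    (1,9) via y @ 2.4728  # hit
  → r_3 = 2.4728

ranges = [3.7373, 0.6626, 2.4728]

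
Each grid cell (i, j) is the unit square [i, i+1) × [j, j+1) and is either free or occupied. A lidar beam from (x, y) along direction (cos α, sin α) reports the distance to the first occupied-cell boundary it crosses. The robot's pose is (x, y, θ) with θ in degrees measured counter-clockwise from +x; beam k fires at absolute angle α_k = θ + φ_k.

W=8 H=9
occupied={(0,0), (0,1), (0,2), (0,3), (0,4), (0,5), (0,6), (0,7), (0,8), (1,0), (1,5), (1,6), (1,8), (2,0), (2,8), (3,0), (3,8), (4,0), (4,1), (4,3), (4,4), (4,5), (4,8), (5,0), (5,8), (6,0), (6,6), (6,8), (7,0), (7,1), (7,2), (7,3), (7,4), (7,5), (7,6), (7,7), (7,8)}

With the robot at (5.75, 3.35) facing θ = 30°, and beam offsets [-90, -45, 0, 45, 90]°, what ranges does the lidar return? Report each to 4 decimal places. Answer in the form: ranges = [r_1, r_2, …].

ranges = [2.5000, 1.2941, 1.4434, 2.7435, 1.5000]

beam 1: φ=-90°, α=300°
  dir = (cos 300°, sin 300°) = (0.5000, -0.8660); from cell (5,3)
  next x-line at t=0.5000, next y-line at t=0.4041; Δt_x=2.0000, Δt_y=1.1547
    y: enter (5,2) at t=0.4041
    x: enter (6,2) at t=0.5000
    y: enter (6,1) at t=1.5588
    x: enter (7,1) at t=2.5000 ← occupied
  → r_1 = 2.5000
beam 2: φ=-45°, α=345°
  dir = (cos 345°, sin 345°) = (0.9659, -0.2588); from cell (5,3)
  next x-line at t=0.2588, next y-line at t=1.3523; Δt_x=1.0353, Δt_y=3.8637
    x: enter (6,3) at t=0.2588
    x: enter (7,3) at t=1.2941 ← occupied
  → r_2 = 1.2941
beam 3: φ=0°, α=30°
  dir = (cos 30°, sin 30°) = (0.8660, 0.5000); from cell (5,3)
  next x-line at t=0.2887, next y-line at t=1.3000; Δt_x=1.1547, Δt_y=2.0000
    x: enter (6,3) at t=0.2887
    y: enter (6,4) at t=1.3000
    x: enter (7,4) at t=1.4434 ← occupied
  → r_3 = 1.4434
beam 4: φ=45°, α=75°
  dir = (cos 75°, sin 75°) = (0.2588, 0.9659); from cell (5,3)
  next x-line at t=0.9659, next y-line at t=0.6729; Δt_x=3.8637, Δt_y=1.0353
    y: enter (5,4) at t=0.6729
    x: enter (6,4) at t=0.9659
    y: enter (6,5) at t=1.7082
    y: enter (6,6) at t=2.7435 ← occupied
  → r_4 = 2.7435
beam 5: φ=90°, α=120°
  dir = (cos 120°, sin 120°) = (-0.5000, 0.8660); from cell (5,3)
  next x-line at t=1.5000, next y-line at t=0.7506; Δt_x=2.0000, Δt_y=1.1547
    y: enter (5,4) at t=0.7506
    x: enter (4,4) at t=1.5000 ← occupied
  → r_5 = 1.5000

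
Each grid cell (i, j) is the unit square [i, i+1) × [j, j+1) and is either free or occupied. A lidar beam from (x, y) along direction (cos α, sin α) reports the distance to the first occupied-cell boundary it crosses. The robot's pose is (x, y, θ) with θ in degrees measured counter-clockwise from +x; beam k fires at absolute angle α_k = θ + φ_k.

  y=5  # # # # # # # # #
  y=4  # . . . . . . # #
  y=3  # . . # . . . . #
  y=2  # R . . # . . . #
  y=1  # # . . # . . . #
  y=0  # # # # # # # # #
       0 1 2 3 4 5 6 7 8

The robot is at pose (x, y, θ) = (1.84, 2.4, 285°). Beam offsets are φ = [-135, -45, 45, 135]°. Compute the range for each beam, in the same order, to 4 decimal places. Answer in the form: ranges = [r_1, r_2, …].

ranges = [0.9699, 0.4619, 2.4942, 3.0022]

beam 1: φ=-135°, α=150°
  d=(-0.8660,0.5000)  start (1,2)  tX=0.9699 tY=1.2000  stride 1/|dx|=1.1547 1/|dy|=2.0000
    cross x-line → (0,2), t=0.9699 (wall)
  → r_1 = 0.9699
beam 2: φ=-45°, α=240°
  d=(-0.5000,-0.8660)  start (1,2)  tX=1.6800 tY=0.4619  stride 1/|dx|=2.0000 1/|dy|=1.1547
    cross y-line → (1,1), t=0.4619 (wall)
  → r_2 = 0.4619
beam 3: φ=45°, α=330°
  d=(0.8660,-0.5000)  start (1,2)  tX=0.1848 tY=0.8000  stride 1/|dx|=1.1547 1/|dy|=2.0000
    cross x-line → (2,2), t=0.1848
    cross y-line → (2,1), t=0.8000
    cross x-line → (3,1), t=1.3395
    cross x-line → (4,1), t=2.4942 (wall)
  → r_3 = 2.4942
beam 4: φ=135°, α=60°
  d=(0.5000,0.8660)  start (1,2)  tX=0.3200 tY=0.6928  stride 1/|dx|=2.0000 1/|dy|=1.1547
    cross x-line → (2,2), t=0.3200
    cross y-line → (2,3), t=0.6928
    cross y-line → (2,4), t=1.8475
    cross x-line → (3,4), t=2.3200
    cross y-line → (3,5), t=3.0022 (wall)
  → r_4 = 3.0022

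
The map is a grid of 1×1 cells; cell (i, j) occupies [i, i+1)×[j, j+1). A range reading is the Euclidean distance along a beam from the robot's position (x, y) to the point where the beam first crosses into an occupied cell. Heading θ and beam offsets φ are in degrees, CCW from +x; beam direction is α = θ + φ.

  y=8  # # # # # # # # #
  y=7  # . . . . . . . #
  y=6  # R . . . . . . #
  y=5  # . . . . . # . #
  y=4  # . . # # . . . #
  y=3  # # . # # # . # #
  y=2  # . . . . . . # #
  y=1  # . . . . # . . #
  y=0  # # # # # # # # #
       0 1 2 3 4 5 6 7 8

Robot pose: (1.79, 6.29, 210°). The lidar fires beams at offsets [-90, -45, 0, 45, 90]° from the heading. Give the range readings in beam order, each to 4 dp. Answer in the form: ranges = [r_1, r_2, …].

beam 1: φ=-90°, α=120°
  cosα=-0.5000 sinα=0.8660 | (1,6) | tMaxX 1.5800 tMaxY 0.8198 | tΔX 2.0000 tΔY 1.1547
    t=0.8198 [y] (1,7)
    t=1.5800 [x] (0,7) — stop
  → r_1 = 1.5800
beam 2: φ=-45°, α=165°
  cosα=-0.9659 sinα=0.2588 | (1,6) | tMaxX 0.8179 tMaxY 2.7432 | tΔX 1.0353 tΔY 3.8637
    t=0.8179 [x] (0,6) — stop
  → r_2 = 0.8179
beam 3: φ=0°, α=210°
  cosα=-0.8660 sinα=-0.5000 | (1,6) | tMaxX 0.9122 tMaxY 0.5800 | tΔX 1.1547 tΔY 2.0000
    t=0.5800 [y] (1,5)
    t=0.9122 [x] (0,5) — stop
  → r_3 = 0.9122
beam 4: φ=45°, α=255°
  cosα=-0.2588 sinα=-0.9659 | (1,6) | tMaxX 3.0523 tMaxY 0.3002 | tΔX 3.8637 tΔY 1.0353
    t=0.3002 [y] (1,5)
    t=1.3355 [y] (1,4)
    t=2.3708 [y] (1,3) — stop
  → r_4 = 2.3708
beam 5: φ=90°, α=300°
  cosα=0.5000 sinα=-0.8660 | (1,6) | tMaxX 0.4200 tMaxY 0.3349 | tΔX 2.0000 tΔY 1.1547
    t=0.3349 [y] (1,5)
    t=0.4200 [x] (2,5)
    t=1.4896 [y] (2,4)
    t=2.4200 [x] (3,4) — stop
  → r_5 = 2.4200

ranges = [1.5800, 0.8179, 0.9122, 2.3708, 2.4200]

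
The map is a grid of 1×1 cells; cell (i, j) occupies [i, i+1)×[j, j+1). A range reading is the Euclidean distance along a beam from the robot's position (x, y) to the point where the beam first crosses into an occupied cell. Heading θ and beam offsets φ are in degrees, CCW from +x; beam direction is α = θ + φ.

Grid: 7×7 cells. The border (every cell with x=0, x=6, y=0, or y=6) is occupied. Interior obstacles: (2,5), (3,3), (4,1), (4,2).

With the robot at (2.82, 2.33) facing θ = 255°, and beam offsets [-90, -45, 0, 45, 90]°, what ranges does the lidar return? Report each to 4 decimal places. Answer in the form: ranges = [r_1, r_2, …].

ranges = [1.8842, 2.1016, 1.3769, 1.5358, 1.2216]

beam 1: φ=-90°, α=165°
  direction (-0.9659, 0.2588); cell (2,2); t to first gridline: x 0.8489, y 2.5887 (then +1.0353 / +3.8637)
    (1,2) via x @ 0.8489
    (0,2) via x @ 1.8842  # hit
  → r_1 = 1.8842
beam 2: φ=-45°, α=210°
  direction (-0.8660, -0.5000); cell (2,2); t to first gridline: x 0.9469, y 0.6600 (then +1.1547 / +2.0000)
    (2,1) via y @ 0.6600
    (1,1) via x @ 0.9469
    (0,1) via x @ 2.1016  # hit
  → r_2 = 2.1016
beam 3: φ=0°, α=255°
  direction (-0.2588, -0.9659); cell (2,2); t to first gridline: x 3.1682, y 0.3416 (then +3.8637 / +1.0353)
    (2,1) via y @ 0.3416
    (2,0) via y @ 1.3769  # hit
  → r_3 = 1.3769
beam 4: φ=45°, α=300°
  direction (0.5000, -0.8660); cell (2,2); t to first gridline: x 0.3600, y 0.3811 (then +2.0000 / +1.1547)
    (3,2) via x @ 0.3600
    (3,1) via y @ 0.3811
    (3,0) via y @ 1.5358  # hit
  → r_4 = 1.5358
beam 5: φ=90°, α=345°
  direction (0.9659, -0.2588); cell (2,2); t to first gridline: x 0.1863, y 1.2750 (then +1.0353 / +3.8637)
    (3,2) via x @ 0.1863
    (4,2) via x @ 1.2216  # hit
  → r_5 = 1.2216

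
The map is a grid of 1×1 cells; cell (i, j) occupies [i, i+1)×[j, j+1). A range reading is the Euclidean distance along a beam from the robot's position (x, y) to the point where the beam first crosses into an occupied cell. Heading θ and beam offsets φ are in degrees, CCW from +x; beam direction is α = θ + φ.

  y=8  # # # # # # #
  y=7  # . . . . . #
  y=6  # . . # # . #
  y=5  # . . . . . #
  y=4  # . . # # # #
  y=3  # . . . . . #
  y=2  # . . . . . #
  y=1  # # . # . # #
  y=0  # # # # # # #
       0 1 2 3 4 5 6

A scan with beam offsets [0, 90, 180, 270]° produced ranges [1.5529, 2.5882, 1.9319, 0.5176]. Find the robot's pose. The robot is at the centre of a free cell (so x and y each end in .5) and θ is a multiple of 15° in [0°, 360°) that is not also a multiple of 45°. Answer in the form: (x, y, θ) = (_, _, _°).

Candidates: 27 free-cell centres × 16 headings = 432 poses. Raycast each; keep the one whose scan matches to 4 dp.
  (4.5, 3.5, 15°): beam 2 = 0.5176 ≠ 2.5882 ✗
  (2.5, 6.5, 210°): beam 1 = 1.7321 ≠ 1.5529 ✗
  (5.5, 6.5, 165°): beam 1 = 0.5176 ≠ 1.5529 ✗
  (4.5, 3.5, 30°): beam 1 = 1.0000 ≠ 1.5529 ✗
  (4.5, 7.5, 15°): beam 2 = 0.5176 ≠ 2.5882 ✗
  …
  (2.5, 7.5, 195°): r_1=1.5529, r_2=2.5882, r_3=1.9319, r_4=0.5176 — all match ✓
Unique over the lattice → pose = (2.5, 7.5, 195°).

(x, y, θ) = (2.5, 7.5, 195°)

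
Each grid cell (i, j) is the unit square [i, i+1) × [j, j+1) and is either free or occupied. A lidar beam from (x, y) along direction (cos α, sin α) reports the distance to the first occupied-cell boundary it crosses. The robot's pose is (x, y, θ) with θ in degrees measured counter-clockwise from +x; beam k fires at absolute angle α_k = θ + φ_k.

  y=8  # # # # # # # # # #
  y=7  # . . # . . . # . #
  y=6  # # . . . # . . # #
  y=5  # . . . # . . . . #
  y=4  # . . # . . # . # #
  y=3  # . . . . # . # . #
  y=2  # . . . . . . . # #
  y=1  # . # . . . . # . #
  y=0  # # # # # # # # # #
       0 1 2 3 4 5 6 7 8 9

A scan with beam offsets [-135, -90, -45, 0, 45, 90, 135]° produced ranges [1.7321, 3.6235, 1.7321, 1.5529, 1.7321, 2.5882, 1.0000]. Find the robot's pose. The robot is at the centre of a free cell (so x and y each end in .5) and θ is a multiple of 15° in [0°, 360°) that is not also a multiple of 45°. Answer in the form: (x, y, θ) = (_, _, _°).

(x, y, θ) = (4.5, 2.5, 255°)

Enumerate (i+0.5, j+0.5, θ) over the 42 free cells and 16 admissible headings. For each, cast all 7 beams and compare to the given ranges.
  (7.5, 6.5, 60°): beam 1 = 1.9319 ≠ 1.7321 ✗
  (8.5, 1.5, 120°): beam 1 = 0.5176 ≠ 1.7321 ✗
  (1.5, 5.5, 195°): beam 1 = 0.5774 ≠ 1.7321 ✗
  (5.5, 4.5, 150°): beam 1 = 0.5176 ≠ 1.7321 ✗
  (2.5, 7.5, 300°): beam 1 = 1.5529 ≠ 1.7321 ✗
  …
  (4.5, 2.5, 255°): r_1=1.7321, r_2=3.6235, r_3=1.7321, r_4=1.5529, r_5=1.7321, r_6=2.5882, r_7=1.0000 — all match ✓
Only this pose fits every beam.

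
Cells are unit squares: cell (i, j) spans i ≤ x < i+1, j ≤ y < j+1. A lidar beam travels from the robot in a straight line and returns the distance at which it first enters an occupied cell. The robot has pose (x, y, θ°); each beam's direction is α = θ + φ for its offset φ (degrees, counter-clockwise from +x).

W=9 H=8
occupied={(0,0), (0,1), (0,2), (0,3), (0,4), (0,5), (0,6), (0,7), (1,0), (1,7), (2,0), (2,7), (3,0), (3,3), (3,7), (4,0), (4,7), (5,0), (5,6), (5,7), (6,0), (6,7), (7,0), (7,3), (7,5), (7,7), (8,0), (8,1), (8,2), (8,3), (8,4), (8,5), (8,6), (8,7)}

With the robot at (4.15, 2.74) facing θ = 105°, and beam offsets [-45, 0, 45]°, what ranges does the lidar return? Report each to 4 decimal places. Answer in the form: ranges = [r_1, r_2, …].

ranges = [4.9190, 0.5796, 0.5200]

beam 1: φ=-45°, α=60°
  d=(0.5000,0.8660)  start (4,2)  tX=1.7000 tY=0.3002  stride 1/|dx|=2.0000 1/|dy|=1.1547
    cross y-line → (4,3), t=0.3002
    cross y-line → (4,4), t=1.4549
    cross x-line → (5,4), t=1.7000
    cross y-line → (5,5), t=2.6096
    cross x-line → (6,5), t=3.7000
    cross y-line → (6,6), t=3.7643
    cross y-line → (6,7), t=4.9190 (wall)
  → r_1 = 4.9190
beam 2: φ=0°, α=105°
  d=(-0.2588,0.9659)  start (4,2)  tX=0.5796 tY=0.2692  stride 1/|dx|=3.8637 1/|dy|=1.0353
    cross y-line → (4,3), t=0.2692
    cross x-line → (3,3), t=0.5796 (wall)
  → r_2 = 0.5796
beam 3: φ=45°, α=150°
  d=(-0.8660,0.5000)  start (4,2)  tX=0.1732 tY=0.5200  stride 1/|dx|=1.1547 1/|dy|=2.0000
    cross x-line → (3,2), t=0.1732
    cross y-line → (3,3), t=0.5200 (wall)
  → r_3 = 0.5200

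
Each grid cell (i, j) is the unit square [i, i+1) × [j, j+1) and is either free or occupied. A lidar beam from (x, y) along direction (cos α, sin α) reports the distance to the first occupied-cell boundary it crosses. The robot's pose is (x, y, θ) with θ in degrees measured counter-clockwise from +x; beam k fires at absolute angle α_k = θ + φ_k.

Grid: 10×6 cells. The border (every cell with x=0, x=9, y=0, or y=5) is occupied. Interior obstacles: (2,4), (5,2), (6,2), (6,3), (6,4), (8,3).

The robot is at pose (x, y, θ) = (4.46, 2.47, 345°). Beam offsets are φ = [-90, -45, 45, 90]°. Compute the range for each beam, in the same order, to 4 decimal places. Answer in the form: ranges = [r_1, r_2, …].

ranges = [1.5219, 1.6974, 0.6235, 2.6192]

beam 1: φ=-90°, α=255°
  dir = (cos 255°, sin 255°) = (-0.2588, -0.9659); from cell (4,2)
  next x-line at t=1.7773, next y-line at t=0.4866; Δt_x=3.8637, Δt_y=1.0353
    y: enter (4,1) at t=0.4866
    y: enter (4,0) at t=1.5219 ← occupied
  → r_1 = 1.5219
beam 2: φ=-45°, α=300°
  dir = (cos 300°, sin 300°) = (0.5000, -0.8660); from cell (4,2)
  next x-line at t=1.0800, next y-line at t=0.5427; Δt_x=2.0000, Δt_y=1.1547
    y: enter (4,1) at t=0.5427
    x: enter (5,1) at t=1.0800
    y: enter (5,0) at t=1.6974 ← occupied
  → r_2 = 1.6974
beam 3: φ=45°, α=30°
  dir = (cos 30°, sin 30°) = (0.8660, 0.5000); from cell (4,2)
  next x-line at t=0.6235, next y-line at t=1.0600; Δt_x=1.1547, Δt_y=2.0000
    x: enter (5,2) at t=0.6235 ← occupied
  → r_3 = 0.6235
beam 4: φ=90°, α=75°
  dir = (cos 75°, sin 75°) = (0.2588, 0.9659); from cell (4,2)
  next x-line at t=2.0864, next y-line at t=0.5487; Δt_x=3.8637, Δt_y=1.0353
    y: enter (4,3) at t=0.5487
    y: enter (4,4) at t=1.5840
    x: enter (5,4) at t=2.0864
    y: enter (5,5) at t=2.6192 ← occupied
  → r_4 = 2.6192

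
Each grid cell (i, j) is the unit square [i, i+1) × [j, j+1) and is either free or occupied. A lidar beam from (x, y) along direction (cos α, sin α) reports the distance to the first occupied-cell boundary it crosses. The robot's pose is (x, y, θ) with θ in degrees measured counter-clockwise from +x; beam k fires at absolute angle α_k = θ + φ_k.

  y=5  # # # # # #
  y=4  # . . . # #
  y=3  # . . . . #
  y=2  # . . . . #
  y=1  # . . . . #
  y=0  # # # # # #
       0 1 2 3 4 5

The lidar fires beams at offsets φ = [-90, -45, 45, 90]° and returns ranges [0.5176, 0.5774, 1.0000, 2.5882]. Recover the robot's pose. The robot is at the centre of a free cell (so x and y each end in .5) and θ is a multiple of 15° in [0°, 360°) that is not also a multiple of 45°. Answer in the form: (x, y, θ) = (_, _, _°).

The pose lattice has 15·16 = 240 candidates. Test each by forward raycasting.
  (4.5, 1.5, 105°): beam 2 = 1.0000 ≠ 0.5774 ✗
  (1.5, 1.5, 60°): beam 1 = 1.0000 ≠ 0.5176 ✗
  (2.5, 3.5, 105°): beam 1 = 1.9319 ≠ 0.5176 ✗
  …
  (3.5, 4.5, 105°): r_1=0.5176, r_2=0.5774, r_3=1.0000, r_4=2.5882 — all match ✓
Unique over the lattice → pose = (3.5, 4.5, 105°).

(x, y, θ) = (3.5, 4.5, 105°)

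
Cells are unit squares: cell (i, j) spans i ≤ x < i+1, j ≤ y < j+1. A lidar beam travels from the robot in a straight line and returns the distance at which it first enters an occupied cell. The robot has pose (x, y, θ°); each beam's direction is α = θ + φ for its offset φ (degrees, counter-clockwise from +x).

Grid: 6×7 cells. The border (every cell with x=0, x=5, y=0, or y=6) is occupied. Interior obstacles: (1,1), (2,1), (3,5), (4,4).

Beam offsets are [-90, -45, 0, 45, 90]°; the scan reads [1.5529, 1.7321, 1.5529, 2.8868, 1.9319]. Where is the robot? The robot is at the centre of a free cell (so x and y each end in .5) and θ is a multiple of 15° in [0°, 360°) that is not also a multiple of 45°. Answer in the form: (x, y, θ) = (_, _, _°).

Enumerate (i+0.5, j+0.5, θ) over the 16 free cells and 16 admissible headings. For each, cast all 5 beams and compare to the given ranges.
  (3.5, 4.5, 30°): beam 1 = 3.0000 ≠ 1.5529 ✗
  (1.5, 4.5, 195°): beam 2 = 0.5774 ≠ 1.7321 ✗
  (2.5, 2.5, 240°): beam 1 = 1.7321 ≠ 1.5529 ✗
  (3.5, 3.5, 240°): beam 1 = 2.8868 ≠ 1.5529 ✗
  (4.5, 2.5, 165°): beam 2 = 2.8868 ≠ 1.7321 ✗
  …
  (2.5, 3.5, 285°): r_1=1.5529, r_2=1.7321, r_3=1.5529, r_4=2.8868, r_5=1.9319 — all match ✓
Only this pose fits every beam.

(x, y, θ) = (2.5, 3.5, 285°)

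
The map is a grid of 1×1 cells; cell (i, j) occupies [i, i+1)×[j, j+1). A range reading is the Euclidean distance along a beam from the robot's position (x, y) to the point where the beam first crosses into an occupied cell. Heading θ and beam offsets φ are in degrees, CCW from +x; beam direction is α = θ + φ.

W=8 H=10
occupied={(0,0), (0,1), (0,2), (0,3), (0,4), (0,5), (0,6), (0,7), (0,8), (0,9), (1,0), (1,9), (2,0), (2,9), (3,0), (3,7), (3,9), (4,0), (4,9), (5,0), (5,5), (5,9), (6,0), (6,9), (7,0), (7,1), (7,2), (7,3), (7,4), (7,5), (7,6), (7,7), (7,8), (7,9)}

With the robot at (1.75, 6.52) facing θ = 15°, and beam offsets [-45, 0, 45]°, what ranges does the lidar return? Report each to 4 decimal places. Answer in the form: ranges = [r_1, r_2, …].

ranges = [6.0622, 1.8546, 2.8637]

beam 1: φ=-45°, α=330°
  dir = (cos 330°, sin 330°) = (0.8660, -0.5000); from cell (1,6)
  next x-line at t=0.2887, next y-line at t=1.0400; Δt_x=1.1547, Δt_y=2.0000
    x: enter (2,6) at t=0.2887
    y: enter (2,5) at t=1.0400
    x: enter (3,5) at t=1.4434
    x: enter (4,5) at t=2.5981
    y: enter (4,4) at t=3.0400
    x: enter (5,4) at t=3.7528
    x: enter (6,4) at t=4.9075
    y: enter (6,3) at t=5.0400
    x: enter (7,3) at t=6.0622 ← occupied
  → r_1 = 6.0622
beam 2: φ=0°, α=15°
  dir = (cos 15°, sin 15°) = (0.9659, 0.2588); from cell (1,6)
  next x-line at t=0.2588, next y-line at t=1.8546; Δt_x=1.0353, Δt_y=3.8637
    x: enter (2,6) at t=0.2588
    x: enter (3,6) at t=1.2941
    y: enter (3,7) at t=1.8546 ← occupied
  → r_2 = 1.8546
beam 3: φ=45°, α=60°
  dir = (cos 60°, sin 60°) = (0.5000, 0.8660); from cell (1,6)
  next x-line at t=0.5000, next y-line at t=0.5543; Δt_x=2.0000, Δt_y=1.1547
    x: enter (2,6) at t=0.5000
    y: enter (2,7) at t=0.5543
    y: enter (2,8) at t=1.7090
    x: enter (3,8) at t=2.5000
    y: enter (3,9) at t=2.8637 ← occupied
  → r_3 = 2.8637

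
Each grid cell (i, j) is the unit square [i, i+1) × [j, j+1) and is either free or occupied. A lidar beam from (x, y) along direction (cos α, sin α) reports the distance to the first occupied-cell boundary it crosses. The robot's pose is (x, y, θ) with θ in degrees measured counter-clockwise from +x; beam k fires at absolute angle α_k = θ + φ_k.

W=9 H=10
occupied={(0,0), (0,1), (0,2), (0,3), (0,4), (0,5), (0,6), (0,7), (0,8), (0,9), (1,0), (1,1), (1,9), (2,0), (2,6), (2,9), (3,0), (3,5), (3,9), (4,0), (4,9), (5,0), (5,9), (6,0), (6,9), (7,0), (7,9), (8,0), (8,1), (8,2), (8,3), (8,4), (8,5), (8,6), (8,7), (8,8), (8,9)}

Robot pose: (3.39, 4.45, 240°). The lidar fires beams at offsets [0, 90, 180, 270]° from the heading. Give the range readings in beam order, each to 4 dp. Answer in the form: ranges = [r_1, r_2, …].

ranges = [2.8290, 5.3232, 0.6351, 2.7597]

beam 1: φ=0°, α=240°
  dir = (cos 240°, sin 240°) = (-0.5000, -0.8660); from cell (3,4)
  next x-line at t=0.7800, next y-line at t=0.5196; Δt_x=2.0000, Δt_y=1.1547
    y: enter (3,3) at t=0.5196
    x: enter (2,3) at t=0.7800
    y: enter (2,2) at t=1.6743
    x: enter (1,2) at t=2.7800
    y: enter (1,1) at t=2.8290 ← occupied
  → r_1 = 2.8290
beam 2: φ=90°, α=330°
  dir = (cos 330°, sin 330°) = (0.8660, -0.5000); from cell (3,4)
  next x-line at t=0.7044, next y-line at t=0.9000; Δt_x=1.1547, Δt_y=2.0000
    x: enter (4,4) at t=0.7044
    y: enter (4,3) at t=0.9000
    x: enter (5,3) at t=1.8591
    y: enter (5,2) at t=2.9000
    x: enter (6,2) at t=3.0138
    x: enter (7,2) at t=4.1685
    y: enter (7,1) at t=4.9000
    x: enter (8,1) at t=5.3232 ← occupied
  → r_2 = 5.3232
beam 3: φ=180°, α=60°
  dir = (cos 60°, sin 60°) = (0.5000, 0.8660); from cell (3,4)
  next x-line at t=1.2200, next y-line at t=0.6351; Δt_x=2.0000, Δt_y=1.1547
    y: enter (3,5) at t=0.6351 ← occupied
  → r_3 = 0.6351
beam 4: φ=270°, α=150°
  dir = (cos 150°, sin 150°) = (-0.8660, 0.5000); from cell (3,4)
  next x-line at t=0.4503, next y-line at t=1.1000; Δt_x=1.1547, Δt_y=2.0000
    x: enter (2,4) at t=0.4503
    y: enter (2,5) at t=1.1000
    x: enter (1,5) at t=1.6050
    x: enter (0,5) at t=2.7597 ← occupied
  → r_4 = 2.7597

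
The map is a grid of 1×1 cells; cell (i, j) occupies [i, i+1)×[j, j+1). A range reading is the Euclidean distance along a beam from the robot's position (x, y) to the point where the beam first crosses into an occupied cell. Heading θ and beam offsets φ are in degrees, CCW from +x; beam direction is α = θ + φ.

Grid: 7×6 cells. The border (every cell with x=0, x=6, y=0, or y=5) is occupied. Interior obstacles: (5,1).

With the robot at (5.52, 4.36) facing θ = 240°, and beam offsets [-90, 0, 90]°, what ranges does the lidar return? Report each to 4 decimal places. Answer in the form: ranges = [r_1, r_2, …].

beam 1: φ=-90°, α=150°
  cosα=-0.8660 sinα=0.5000 | (5,4) | tMaxX 0.6004 tMaxY 1.2800 | tΔX 1.1547 tΔY 2.0000
    t=0.6004 [x] (4,4)
    t=1.2800 [y] (4,5) — stop
  → r_1 = 1.2800
beam 2: φ=0°, α=240°
  cosα=-0.5000 sinα=-0.8660 | (5,4) | tMaxX 1.0400 tMaxY 0.4157 | tΔX 2.0000 tΔY 1.1547
    t=0.4157 [y] (5,3)
    t=1.0400 [x] (4,3)
    t=1.5704 [y] (4,2)
    t=2.7251 [y] (4,1)
    t=3.0400 [x] (3,1)
    t=3.8798 [y] (3,0) — stop
  → r_2 = 3.8798
beam 3: φ=90°, α=330°
  cosα=0.8660 sinα=-0.5000 | (5,4) | tMaxX 0.5543 tMaxY 0.7200 | tΔX 1.1547 tΔY 2.0000
    t=0.5543 [x] (6,4) — stop
  → r_3 = 0.5543

ranges = [1.2800, 3.8798, 0.5543]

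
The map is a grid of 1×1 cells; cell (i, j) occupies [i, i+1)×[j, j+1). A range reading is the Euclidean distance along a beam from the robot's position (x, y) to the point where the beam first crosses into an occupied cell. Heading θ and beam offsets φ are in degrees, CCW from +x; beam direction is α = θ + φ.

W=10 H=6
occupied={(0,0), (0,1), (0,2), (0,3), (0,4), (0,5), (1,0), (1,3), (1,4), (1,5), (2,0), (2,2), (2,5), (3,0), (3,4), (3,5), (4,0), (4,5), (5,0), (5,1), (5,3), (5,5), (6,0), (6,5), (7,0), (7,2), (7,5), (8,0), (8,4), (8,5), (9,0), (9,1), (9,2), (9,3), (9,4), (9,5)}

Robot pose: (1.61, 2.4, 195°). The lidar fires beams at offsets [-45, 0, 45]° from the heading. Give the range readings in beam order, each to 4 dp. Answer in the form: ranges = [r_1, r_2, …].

beam 1: φ=-45°, α=150°
  dir = (cos 150°, sin 150°) = (-0.8660, 0.5000); from cell (1,2)
  next x-line at t=0.7044, next y-line at t=1.2000; Δt_x=1.1547, Δt_y=2.0000
    x: enter (0,2) at t=0.7044 ← occupied
  → r_1 = 0.7044
beam 2: φ=0°, α=195°
  dir = (cos 195°, sin 195°) = (-0.9659, -0.2588); from cell (1,2)
  next x-line at t=0.6315, next y-line at t=1.5455; Δt_x=1.0353, Δt_y=3.8637
    x: enter (0,2) at t=0.6315 ← occupied
  → r_2 = 0.6315
beam 3: φ=45°, α=240°
  dir = (cos 240°, sin 240°) = (-0.5000, -0.8660); from cell (1,2)
  next x-line at t=1.2200, next y-line at t=0.4619; Δt_x=2.0000, Δt_y=1.1547
    y: enter (1,1) at t=0.4619
    x: enter (0,1) at t=1.2200 ← occupied
  → r_3 = 1.2200

ranges = [0.7044, 0.6315, 1.2200]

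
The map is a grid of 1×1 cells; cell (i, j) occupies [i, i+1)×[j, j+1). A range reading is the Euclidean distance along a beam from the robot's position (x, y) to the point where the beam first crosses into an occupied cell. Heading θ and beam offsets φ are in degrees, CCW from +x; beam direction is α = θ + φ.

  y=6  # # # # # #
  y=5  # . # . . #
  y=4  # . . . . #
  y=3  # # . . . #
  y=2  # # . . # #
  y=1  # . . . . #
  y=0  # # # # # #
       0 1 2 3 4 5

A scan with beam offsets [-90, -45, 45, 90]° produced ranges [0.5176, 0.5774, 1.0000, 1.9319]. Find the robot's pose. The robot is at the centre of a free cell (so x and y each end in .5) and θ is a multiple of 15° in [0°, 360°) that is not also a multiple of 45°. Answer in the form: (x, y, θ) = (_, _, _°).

(x, y, θ) = (2.5, 4.5, 165°)

Enumerate (i+0.5, j+0.5, θ) over the 16 free cells and 16 admissible headings. For each, cast all 4 beams and compare to the given ranges.
  (2.5, 1.5, 105°): beam 1 = 1.9319 ≠ 0.5176 ✗
  (4.5, 4.5, 15°): beam 1 = 1.5529 ≠ 0.5176 ✗
  (1.5, 1.5, 210°): beam 1 = 0.5774 ≠ 0.5176 ✗
  …
  (2.5, 4.5, 165°): r_1=0.5176, r_2=0.5774, r_3=1.0000, r_4=1.9319 — all match ✓
Unique over the lattice → pose = (2.5, 4.5, 165°).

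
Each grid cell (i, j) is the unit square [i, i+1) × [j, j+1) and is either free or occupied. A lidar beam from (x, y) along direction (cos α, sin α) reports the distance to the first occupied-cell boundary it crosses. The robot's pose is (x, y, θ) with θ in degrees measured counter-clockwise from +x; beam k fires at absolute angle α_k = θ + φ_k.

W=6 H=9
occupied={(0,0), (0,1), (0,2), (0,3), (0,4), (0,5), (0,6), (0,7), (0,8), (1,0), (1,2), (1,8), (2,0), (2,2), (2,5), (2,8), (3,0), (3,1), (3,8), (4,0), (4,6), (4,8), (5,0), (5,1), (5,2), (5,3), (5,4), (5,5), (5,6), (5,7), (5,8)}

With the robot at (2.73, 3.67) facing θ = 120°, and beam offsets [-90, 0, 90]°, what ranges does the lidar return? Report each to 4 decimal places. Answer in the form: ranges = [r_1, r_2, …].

ranges = [2.6212, 3.4600, 1.3400]

beam 1: φ=-90°, α=30°
  dir = (cos 30°, sin 30°) = (0.8660, 0.5000); from cell (2,3)
  next x-line at t=0.3118, next y-line at t=0.6600; Δt_x=1.1547, Δt_y=2.0000
    x: enter (3,3) at t=0.3118
    y: enter (3,4) at t=0.6600
    x: enter (4,4) at t=1.4665
    x: enter (5,4) at t=2.6212 ← occupied
  → r_1 = 2.6212
beam 2: φ=0°, α=120°
  dir = (cos 120°, sin 120°) = (-0.5000, 0.8660); from cell (2,3)
  next x-line at t=1.4600, next y-line at t=0.3811; Δt_x=2.0000, Δt_y=1.1547
    y: enter (2,4) at t=0.3811
    x: enter (1,4) at t=1.4600
    y: enter (1,5) at t=1.5358
    y: enter (1,6) at t=2.6905
    x: enter (0,6) at t=3.4600 ← occupied
  → r_2 = 3.4600
beam 3: φ=90°, α=210°
  dir = (cos 210°, sin 210°) = (-0.8660, -0.5000); from cell (2,3)
  next x-line at t=0.8429, next y-line at t=1.3400; Δt_x=1.1547, Δt_y=2.0000
    x: enter (1,3) at t=0.8429
    y: enter (1,2) at t=1.3400 ← occupied
  → r_3 = 1.3400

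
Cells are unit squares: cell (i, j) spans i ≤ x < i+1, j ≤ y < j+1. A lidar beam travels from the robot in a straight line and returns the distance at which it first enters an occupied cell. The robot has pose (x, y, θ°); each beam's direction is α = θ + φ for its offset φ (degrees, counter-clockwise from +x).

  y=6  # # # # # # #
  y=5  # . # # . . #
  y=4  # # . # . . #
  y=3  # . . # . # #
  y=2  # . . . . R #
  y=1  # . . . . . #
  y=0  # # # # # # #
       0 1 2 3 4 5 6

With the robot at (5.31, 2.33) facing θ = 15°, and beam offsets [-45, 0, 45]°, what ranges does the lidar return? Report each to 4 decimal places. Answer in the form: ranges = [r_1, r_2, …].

ranges = [0.7967, 0.7143, 0.7736]

beam 1: φ=-45°, α=330°
  d=(0.8660,-0.5000)  start (5,2)  tX=0.7967 tY=0.6600  stride 1/|dx|=1.1547 1/|dy|=2.0000
    cross y-line → (5,1), t=0.6600
    cross x-line → (6,1), t=0.7967 (wall)
  → r_1 = 0.7967
beam 2: φ=0°, α=15°
  d=(0.9659,0.2588)  start (5,2)  tX=0.7143 tY=2.5887  stride 1/|dx|=1.0353 1/|dy|=3.8637
    cross x-line → (6,2), t=0.7143 (wall)
  → r_2 = 0.7143
beam 3: φ=45°, α=60°
  d=(0.5000,0.8660)  start (5,2)  tX=1.3800 tY=0.7736  stride 1/|dx|=2.0000 1/|dy|=1.1547
    cross y-line → (5,3), t=0.7736 (wall)
  → r_3 = 0.7736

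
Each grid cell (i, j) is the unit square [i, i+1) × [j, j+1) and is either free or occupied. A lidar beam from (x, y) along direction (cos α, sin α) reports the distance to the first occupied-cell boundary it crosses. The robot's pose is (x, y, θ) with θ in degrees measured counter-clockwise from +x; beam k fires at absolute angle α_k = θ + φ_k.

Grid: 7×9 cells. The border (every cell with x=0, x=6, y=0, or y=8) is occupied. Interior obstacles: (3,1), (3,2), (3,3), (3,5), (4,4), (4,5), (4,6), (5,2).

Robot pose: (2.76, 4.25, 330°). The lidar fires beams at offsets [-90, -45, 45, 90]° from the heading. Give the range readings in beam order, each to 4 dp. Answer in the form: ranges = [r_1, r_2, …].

beam 1: φ=-90°, α=240°
  direction (-0.5000, -0.8660); cell (2,4); t to first gridline: x 1.5200, y 0.2887 (then +2.0000 / +1.1547)
    (2,3) via y @ 0.2887
    (2,2) via y @ 1.4434
    (1,2) via x @ 1.5200
    (1,1) via y @ 2.5981
    (0,1) via x @ 3.5200  # hit
  → r_1 = 3.5200
beam 2: φ=-45°, α=285°
  direction (0.2588, -0.9659); cell (2,4); t to first gridline: x 0.9273, y 0.2588 (then +3.8637 / +1.0353)
    (2,3) via y @ 0.2588
    (3,3) via x @ 0.9273  # hit
  → r_2 = 0.9273
beam 3: φ=45°, α=15°
  direction (0.9659, 0.2588); cell (2,4); t to first gridline: x 0.2485, y 2.8978 (then +1.0353 / +3.8637)
    (3,4) via x @ 0.2485
    (4,4) via x @ 1.2837  # hit
  → r_3 = 1.2837
beam 4: φ=90°, α=60°
  direction (0.5000, 0.8660); cell (2,4); t to first gridline: x 0.4800, y 0.8660 (then +2.0000 / +1.1547)
    (3,4) via x @ 0.4800
    (3,5) via y @ 0.8660  # hit
  → r_4 = 0.8660

ranges = [3.5200, 0.9273, 1.2837, 0.8660]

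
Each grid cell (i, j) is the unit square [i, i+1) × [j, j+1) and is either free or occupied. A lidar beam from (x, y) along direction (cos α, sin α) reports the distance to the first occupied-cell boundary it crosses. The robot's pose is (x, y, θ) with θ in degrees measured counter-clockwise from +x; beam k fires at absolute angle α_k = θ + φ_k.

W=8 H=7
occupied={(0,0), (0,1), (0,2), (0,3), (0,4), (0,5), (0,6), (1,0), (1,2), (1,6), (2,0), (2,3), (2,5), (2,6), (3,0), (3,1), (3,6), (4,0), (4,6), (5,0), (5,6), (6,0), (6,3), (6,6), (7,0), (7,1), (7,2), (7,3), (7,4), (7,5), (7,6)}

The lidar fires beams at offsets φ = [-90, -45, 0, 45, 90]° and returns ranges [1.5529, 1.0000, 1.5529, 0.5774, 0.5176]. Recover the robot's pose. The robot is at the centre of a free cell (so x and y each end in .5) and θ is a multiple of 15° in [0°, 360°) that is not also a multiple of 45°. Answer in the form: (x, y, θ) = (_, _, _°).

The pose lattice has 25·16 = 400 candidates. Test each by forward raycasting.
  (2.5, 2.5, 120°): beam 1 = 5.1962 ≠ 1.5529 ✗
  (6.5, 5.5, 210°): beam 1 = 0.5774 ≠ 1.5529 ✗
  (2.5, 4.5, 345°): beam 1 = 0.5176 ≠ 1.5529 ✗
  (5.5, 4.5, 75°): beam 2 = 1.7321 ≠ 1.0000 ✗
  …
  (2.5, 1.5, 195°): r_1=1.5529, r_2=1.0000, r_3=1.5529, r_4=0.5774, r_5=0.5176 — all match ✓
No second candidate reproduces the full scan.

(x, y, θ) = (2.5, 1.5, 195°)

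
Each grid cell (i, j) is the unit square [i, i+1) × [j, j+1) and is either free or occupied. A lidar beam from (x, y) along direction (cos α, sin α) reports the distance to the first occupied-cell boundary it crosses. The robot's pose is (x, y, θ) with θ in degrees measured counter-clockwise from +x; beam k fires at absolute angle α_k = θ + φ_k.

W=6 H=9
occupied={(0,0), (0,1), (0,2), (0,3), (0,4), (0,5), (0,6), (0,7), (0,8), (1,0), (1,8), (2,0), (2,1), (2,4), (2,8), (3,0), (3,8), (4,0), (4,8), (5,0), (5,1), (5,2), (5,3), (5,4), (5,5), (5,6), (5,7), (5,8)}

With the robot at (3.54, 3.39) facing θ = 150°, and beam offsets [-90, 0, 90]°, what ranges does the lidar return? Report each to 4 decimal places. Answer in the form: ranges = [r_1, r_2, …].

beam 1: φ=-90°, α=60°
  dir = (cos 60°, sin 60°) = (0.5000, 0.8660); from cell (3,3)
  next x-line at t=0.9200, next y-line at t=0.7044; Δt_x=2.0000, Δt_y=1.1547
    y: enter (3,4) at t=0.7044
    x: enter (4,4) at t=0.9200
    y: enter (4,5) at t=1.8591
    x: enter (5,5) at t=2.9200 ← occupied
  → r_1 = 2.9200
beam 2: φ=0°, α=150°
  dir = (cos 150°, sin 150°) = (-0.8660, 0.5000); from cell (3,3)
  next x-line at t=0.6235, next y-line at t=1.2200; Δt_x=1.1547, Δt_y=2.0000
    x: enter (2,3) at t=0.6235
    y: enter (2,4) at t=1.2200 ← occupied
  → r_2 = 1.2200
beam 3: φ=90°, α=240°
  dir = (cos 240°, sin 240°) = (-0.5000, -0.8660); from cell (3,3)
  next x-line at t=1.0800, next y-line at t=0.4503; Δt_x=2.0000, Δt_y=1.1547
    y: enter (3,2) at t=0.4503
    x: enter (2,2) at t=1.0800
    y: enter (2,1) at t=1.6050 ← occupied
  → r_3 = 1.6050

ranges = [2.9200, 1.2200, 1.6050]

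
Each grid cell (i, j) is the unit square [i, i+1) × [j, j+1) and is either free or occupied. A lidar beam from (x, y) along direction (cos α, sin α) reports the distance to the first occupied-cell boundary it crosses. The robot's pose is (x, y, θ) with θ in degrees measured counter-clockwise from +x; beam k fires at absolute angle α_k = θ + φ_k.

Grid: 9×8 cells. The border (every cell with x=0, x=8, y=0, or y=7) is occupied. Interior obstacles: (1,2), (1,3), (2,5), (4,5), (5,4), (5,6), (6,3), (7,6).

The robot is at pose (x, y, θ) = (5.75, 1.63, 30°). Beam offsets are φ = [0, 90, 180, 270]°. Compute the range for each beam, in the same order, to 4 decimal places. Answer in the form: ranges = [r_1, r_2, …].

ranges = [2.5981, 6.2007, 1.2600, 0.7275]

beam 1: φ=0°, α=30°
  dir = (cos 30°, sin 30°) = (0.8660, 0.5000); from cell (5,1)
  next x-line at t=0.2887, next y-line at t=0.7400; Δt_x=1.1547, Δt_y=2.0000
    x: enter (6,1) at t=0.2887
    y: enter (6,2) at t=0.7400
    x: enter (7,2) at t=1.4434
    x: enter (8,2) at t=2.5981 ← occupied
  → r_1 = 2.5981
beam 2: φ=90°, α=120°
  dir = (cos 120°, sin 120°) = (-0.5000, 0.8660); from cell (5,1)
  next x-line at t=1.5000, next y-line at t=0.4272; Δt_x=2.0000, Δt_y=1.1547
    y: enter (5,2) at t=0.4272
    x: enter (4,2) at t=1.5000
    y: enter (4,3) at t=1.5819
    y: enter (4,4) at t=2.7366
    x: enter (3,4) at t=3.5000
    y: enter (3,5) at t=3.8913
    y: enter (3,6) at t=5.0460
    x: enter (2,6) at t=5.5000
    y: enter (2,7) at t=6.2007 ← occupied
  → r_2 = 6.2007
beam 3: φ=180°, α=210°
  dir = (cos 210°, sin 210°) = (-0.8660, -0.5000); from cell (5,1)
  next x-line at t=0.8660, next y-line at t=1.2600; Δt_x=1.1547, Δt_y=2.0000
    x: enter (4,1) at t=0.8660
    y: enter (4,0) at t=1.2600 ← occupied
  → r_3 = 1.2600
beam 4: φ=270°, α=300°
  dir = (cos 300°, sin 300°) = (0.5000, -0.8660); from cell (5,1)
  next x-line at t=0.5000, next y-line at t=0.7275; Δt_x=2.0000, Δt_y=1.1547
    x: enter (6,1) at t=0.5000
    y: enter (6,0) at t=0.7275 ← occupied
  → r_4 = 0.7275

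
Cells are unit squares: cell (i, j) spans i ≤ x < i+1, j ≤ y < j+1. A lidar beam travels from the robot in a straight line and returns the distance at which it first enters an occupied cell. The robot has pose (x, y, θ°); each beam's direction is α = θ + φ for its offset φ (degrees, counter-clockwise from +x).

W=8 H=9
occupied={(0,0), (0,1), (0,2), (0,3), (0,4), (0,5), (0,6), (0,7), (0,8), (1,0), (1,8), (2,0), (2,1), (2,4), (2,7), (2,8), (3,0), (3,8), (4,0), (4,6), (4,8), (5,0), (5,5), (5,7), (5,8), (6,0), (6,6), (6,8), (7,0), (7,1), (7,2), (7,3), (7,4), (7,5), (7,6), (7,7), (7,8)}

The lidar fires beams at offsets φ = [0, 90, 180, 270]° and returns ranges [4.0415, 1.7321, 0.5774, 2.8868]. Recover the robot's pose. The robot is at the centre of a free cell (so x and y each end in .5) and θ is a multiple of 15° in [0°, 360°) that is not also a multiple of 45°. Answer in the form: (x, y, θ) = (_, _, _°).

Enumerate (i+0.5, j+0.5, θ) over the 35 free cells and 16 admissible headings. For each, cast all 4 beams and compare to the given ranges.
  (4.5, 4.5, 30°): beam 1 = 1.0000 ≠ 4.0415 ✗
  (3.5, 7.5, 75°): beam 1 = 0.5176 ≠ 4.0415 ✗
  (1.5, 1.5, 210°): beam 1 = 0.5774 ≠ 4.0415 ✗
  …
  (3.5, 4.5, 330°): r_1=4.0415, r_2=1.7321, r_3=0.5774, r_4=2.8868 — all match ✓
Unique over the lattice → pose = (3.5, 4.5, 330°).

(x, y, θ) = (3.5, 4.5, 330°)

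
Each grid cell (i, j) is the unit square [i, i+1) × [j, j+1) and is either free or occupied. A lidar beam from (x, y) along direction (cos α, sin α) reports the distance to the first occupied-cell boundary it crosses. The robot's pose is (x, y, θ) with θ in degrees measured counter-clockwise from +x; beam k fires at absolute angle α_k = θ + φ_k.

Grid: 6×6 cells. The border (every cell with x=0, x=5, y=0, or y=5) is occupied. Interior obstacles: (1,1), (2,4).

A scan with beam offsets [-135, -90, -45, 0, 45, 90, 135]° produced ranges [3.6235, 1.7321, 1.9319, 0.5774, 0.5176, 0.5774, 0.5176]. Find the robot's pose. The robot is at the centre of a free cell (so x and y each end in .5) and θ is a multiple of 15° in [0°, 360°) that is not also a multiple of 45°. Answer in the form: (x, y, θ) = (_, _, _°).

Enumerate (i+0.5, j+0.5, θ) over the 14 free cells and 16 admissible headings. For each, cast all 7 beams and compare to the given ranges.
  (4.5, 3.5, 15°): beam 1 = 2.8868 ≠ 3.6235 ✗
  (1.5, 3.5, 330°): beam 1 = 0.5176 ≠ 3.6235 ✗
  (2.5, 2.5, 60°): beam 1 = 1.5529 ≠ 3.6235 ✗
  (2.5, 1.5, 330°): beam 1 = 0.5176 ≠ 3.6235 ✗
  (3.5, 3.5, 210°): beam 1 = 1.5529 ≠ 3.6235 ✗
  …
  (1.5, 2.5, 150°): r_1=3.6235, r_2=1.7321, r_3=1.9319, r_4=0.5774, r_5=0.5176, r_6=0.5774, r_7=0.5176 — all match ✓
No second candidate reproduces the full scan.

(x, y, θ) = (1.5, 2.5, 150°)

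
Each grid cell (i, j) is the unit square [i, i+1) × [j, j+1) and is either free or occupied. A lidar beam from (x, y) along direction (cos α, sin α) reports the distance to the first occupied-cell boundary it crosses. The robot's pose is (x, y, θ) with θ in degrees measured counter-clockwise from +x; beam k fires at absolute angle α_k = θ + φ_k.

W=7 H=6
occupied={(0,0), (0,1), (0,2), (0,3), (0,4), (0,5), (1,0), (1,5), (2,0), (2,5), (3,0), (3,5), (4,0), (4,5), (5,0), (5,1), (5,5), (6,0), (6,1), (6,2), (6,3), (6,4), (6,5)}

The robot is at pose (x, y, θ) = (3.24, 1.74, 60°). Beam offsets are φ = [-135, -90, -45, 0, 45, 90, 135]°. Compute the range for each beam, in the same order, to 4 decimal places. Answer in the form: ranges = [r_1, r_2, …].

beam 1: φ=-135°, α=285°
  cosα=0.2588 sinα=-0.9659 | (3,1) | tMaxX 2.9364 tMaxY 0.7661 | tΔX 3.8637 tΔY 1.0353
    t=0.7661 [y] (3,0) — stop
  → r_1 = 0.7661
beam 2: φ=-90°, α=330°
  cosα=0.8660 sinα=-0.5000 | (3,1) | tMaxX 0.8776 tMaxY 1.4800 | tΔX 1.1547 tΔY 2.0000
    t=0.8776 [x] (4,1)
    t=1.4800 [y] (4,0) — stop
  → r_2 = 1.4800
beam 3: φ=-45°, α=15°
  cosα=0.9659 sinα=0.2588 | (3,1) | tMaxX 0.7868 tMaxY 1.0046 | tΔX 1.0353 tΔY 3.8637
    t=0.7868 [x] (4,1)
    t=1.0046 [y] (4,2)
    t=1.8221 [x] (5,2)
    t=2.8574 [x] (6,2) — stop
  → r_3 = 2.8574
beam 4: φ=0°, α=60°
  cosα=0.5000 sinα=0.8660 | (3,1) | tMaxX 1.5200 tMaxY 0.3002 | tΔX 2.0000 tΔY 1.1547
    t=0.3002 [y] (3,2)
    t=1.4549 [y] (3,3)
    t=1.5200 [x] (4,3)
    t=2.6096 [y] (4,4)
    t=3.5200 [x] (5,4)
    t=3.7643 [y] (5,5) — stop
  → r_4 = 3.7643
beam 5: φ=45°, α=105°
  cosα=-0.2588 sinα=0.9659 | (3,1) | tMaxX 0.9273 tMaxY 0.2692 | tΔX 3.8637 tΔY 1.0353
    t=0.2692 [y] (3,2)
    t=0.9273 [x] (2,2)
    t=1.3044 [y] (2,3)
    t=2.3397 [y] (2,4)
    t=3.3750 [y] (2,5) — stop
  → r_5 = 3.3750
beam 6: φ=90°, α=150°
  cosα=-0.8660 sinα=0.5000 | (3,1) | tMaxX 0.2771 tMaxY 0.5200 | tΔX 1.1547 tΔY 2.0000
    t=0.2771 [x] (2,1)
    t=0.5200 [y] (2,2)
    t=1.4318 [x] (1,2)
    t=2.5200 [y] (1,3)
    t=2.5865 [x] (0,3) — stop
  → r_6 = 2.5865
beam 7: φ=135°, α=195°
  cosα=-0.9659 sinα=-0.2588 | (3,1) | tMaxX 0.2485 tMaxY 2.8591 | tΔX 1.0353 tΔY 3.8637
    t=0.2485 [x] (2,1)
    t=1.2837 [x] (1,1)
    t=2.3190 [x] (0,1) — stop
  → r_7 = 2.3190

ranges = [0.7661, 1.4800, 2.8574, 3.7643, 3.3750, 2.5865, 2.3190]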